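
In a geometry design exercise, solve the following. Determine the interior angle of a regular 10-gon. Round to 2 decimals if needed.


Shape: regular decagon (10 sides)
Formula: interior angle = (n - 2) * 180 / n
(n - 2) = 8
(n - 2) * 180 = 1440
angle = 1440 / 10
angle = 144
144 degrees


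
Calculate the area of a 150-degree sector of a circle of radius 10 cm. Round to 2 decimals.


Shape: circular sector
Radius r = 10 cm, Angle = 150 degrees
Formula: A = (angle/360) * pi * r^2
r^2 = 100
Fraction of circle = 150/360
A = (150/360) * pi * 100
A = 41.666667 * pi
A = 130.9
130.9 cm^2


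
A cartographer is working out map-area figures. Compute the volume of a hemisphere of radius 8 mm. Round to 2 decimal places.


Shape: hemisphere (half of a sphere)
Radius r = 8 mm
Formula: V = (1/2) * (4/3) * pi * r^3 = (2/3) * pi * r^3
r^3 = 512
(2/3) * 512 = 341.333333
V = 341.333333 * pi
V = 1072.33
1072.33 mm^3


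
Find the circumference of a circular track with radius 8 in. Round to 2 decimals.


Shape: circle
Radius r = 8 in
Formula: C = 2 * pi * r
C = 2 * pi * 8
C = 16 * pi
C = 50.27
50.27 in


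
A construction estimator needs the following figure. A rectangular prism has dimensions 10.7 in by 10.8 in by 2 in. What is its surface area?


Shape: rectangular prism
l = 10.7 in, w = 10.8 in, h = 2 in
Formula: SA = 2(lw + lh + wh)
lw = 115.56, lh = 21.4, wh = 21.6
lw + lh + wh = 158.56
SA = 2 * 158.56
SA = 317.12
317.12 in^2


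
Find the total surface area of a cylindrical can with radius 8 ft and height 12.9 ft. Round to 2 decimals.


Shape: closed cylinder
Radius r = 8 ft, Height h = 12.9 ft
Formula: SA = 2*pi*r^2 + 2*pi*r*h = 2*pi*r*(r + h)
r + h = 20.9
2 * r * (r + h) = 2 * 8 * 20.9 = 334.4
SA = 334.4 * pi
SA = 1050.55
1050.55 ft^2


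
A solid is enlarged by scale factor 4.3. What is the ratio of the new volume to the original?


Linear scale factor k = 4.3
Rule: under a linear scaling by k, volumes scale by k^3.
k^3 = 4.3 * 4.3 * 4.3
k^3 = 18.49 * 4.3
k^3 = 79.507
Volume scales by a factor of 79.507.
79.507 (dimensionless)


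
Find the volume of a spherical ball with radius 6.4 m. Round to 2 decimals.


Shape: sphere
Radius r = 6.4 m
Formula: V = (4/3) * pi * r^3
r^3 = 262.144
(4/3) * 262.144 = 349.525333
V = 349.525333 * pi
V = 1098.07
1098.07 m^3


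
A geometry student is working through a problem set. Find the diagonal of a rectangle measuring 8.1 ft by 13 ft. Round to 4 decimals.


Shape: rectangle (diagonal via Pythagoras)
Sides: 8.1 ft and 13 ft
Formula: d = sqrt(l^2 + w^2)
l^2 = 65.61, w^2 = 169
l^2 + w^2 = 234.61
d = sqrt(234.61)
d = 15.317
15.317 ft


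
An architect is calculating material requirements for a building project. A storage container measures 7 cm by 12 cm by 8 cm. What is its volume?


Shape: rectangular prism
l = 7 cm, w = 12 cm, h = 8 cm
Formula: V = l * w * h
V = 7 * 12 * 8
V = 84 * 8
V = 672
672 cm^3


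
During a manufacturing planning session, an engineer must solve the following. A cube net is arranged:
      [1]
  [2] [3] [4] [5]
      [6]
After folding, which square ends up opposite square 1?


Net: cross layout. Take square 3 as the base (bottom).
Fold the four squares in the horizontal row up around 3: 2 -> left, 4 -> right, 5 wraps to the top.
Fold 1 and 6 up from 3: 1 -> back, 6 -> front.
Opposite pairs are therefore: (1, 6), (2, 4), (3, 5).
Face 1 is opposite face 6.
face 6


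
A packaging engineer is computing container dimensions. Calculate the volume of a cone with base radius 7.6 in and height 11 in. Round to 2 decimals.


Shape: cone
Radius r = 7.6 in, Height h = 11 in
Formula: V = (1/3) * pi * r^2 * h
r^2 = 57.76
pi * r^2 * h = pi * 57.76 * 11 = 635.36 * pi
V = 635.36 * pi / 3
V = 665.35
665.35 in^3


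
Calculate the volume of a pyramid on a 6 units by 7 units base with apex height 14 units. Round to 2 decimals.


Shape: rectangular pyramid
Base: 6 units x 7 units, Height h = 14 units
Formula: V = (1/3) * base_area * h
base_area = 6 * 7 = 42
base_area * h = 42 * 14 = 588
V = 588 / 3
V = 196
196 units^3


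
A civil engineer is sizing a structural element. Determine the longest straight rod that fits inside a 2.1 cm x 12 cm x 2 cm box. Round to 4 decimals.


Shape: rectangular box (space diagonal)
l = 2.1 cm, w = 12 cm, h = 2 cm
Visualize: the diagonal of the base, then a right triangle with that diagonal and the height.
Formula: d = sqrt(l^2 + w^2 + h^2)
l^2 + w^2 + h^2 = 4.41 + 144 + 4 = 152.41
d = sqrt(152.41)
d = 12.3454
12.3454 cm


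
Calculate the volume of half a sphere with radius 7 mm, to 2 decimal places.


Shape: hemisphere (half of a sphere)
Radius r = 7 mm
Formula: V = (1/2) * (4/3) * pi * r^3 = (2/3) * pi * r^3
r^3 = 343
(2/3) * 343 = 228.666667
V = 228.666667 * pi
V = 718.38
718.38 mm^3


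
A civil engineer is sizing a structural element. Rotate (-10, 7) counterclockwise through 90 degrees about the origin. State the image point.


Transformation: rotation about the origin
Original point: (-10, 7)
Rule for 90 deg counterclockwise: (x, y) -> (-y, x)
Apply: (-10, 7) -> (-7, -10)
(-7, -10)


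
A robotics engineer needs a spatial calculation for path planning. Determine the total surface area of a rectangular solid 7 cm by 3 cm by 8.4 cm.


Shape: rectangular prism
l = 7 cm, w = 3 cm, h = 8.4 cm
Formula: SA = 2(lw + lh + wh)
lw = 21, lh = 58.8, wh = 25.2
lw + lh + wh = 105
SA = 2 * 105
SA = 210
210 cm^2


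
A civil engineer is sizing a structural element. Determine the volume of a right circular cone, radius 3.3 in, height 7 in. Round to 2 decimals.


Shape: cone
Radius r = 3.3 in, Height h = 7 in
Formula: V = (1/3) * pi * r^2 * h
r^2 = 10.89
pi * r^2 * h = pi * 10.89 * 7 = 76.23 * pi
V = 76.23 * pi / 3
V = 79.83
79.83 in^3


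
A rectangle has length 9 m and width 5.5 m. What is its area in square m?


Shape: rectangle
Length l = 9 m, Width w = 5.5 m
Formula: A = l * w
A = 9 * 5.5
A = 49.5
49.5 m^2


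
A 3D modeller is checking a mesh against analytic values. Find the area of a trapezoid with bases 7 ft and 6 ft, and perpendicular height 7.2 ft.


Shape: trapezoid
Parallel sides a = 7 ft, b = 6 ft; Height h = 7.2 ft
Formula: A = (a + b) * h / 2
a + b = 7 + 6 = 13
A = 13 * 7.2 / 2
A = 93.6 / 2
A = 46.8
46.8 ft^2


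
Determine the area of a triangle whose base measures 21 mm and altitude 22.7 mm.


Shape: triangle
Base b = 21 mm, Height h = 22.7 mm
Formula: A = (1/2) * b * h
A = 0.5 * 21 * 22.7
A = 0.5 * 476.7
A = 238.35
238.35 mm^2


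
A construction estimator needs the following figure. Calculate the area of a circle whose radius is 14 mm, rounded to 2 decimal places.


Shape: circle
Radius r = 14 mm
Formula: A = pi * r^2
r^2 = 14^2 = 196
A = pi * 196
A = 615.75
615.75 mm^2


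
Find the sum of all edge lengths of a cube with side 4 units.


Shape: cube
Side s = 4 units
A cube has 12 edges, all equal.
Formula: total edge length = 12 * s
Total = 12 * 4
Total = 48
48 units


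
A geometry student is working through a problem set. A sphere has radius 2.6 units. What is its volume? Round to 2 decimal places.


Shape: sphere
Radius r = 2.6 units
Formula: V = (4/3) * pi * r^3
r^3 = 17.576
(4/3) * 17.576 = 23.434667
V = 23.434667 * pi
V = 73.62
73.62 units^3


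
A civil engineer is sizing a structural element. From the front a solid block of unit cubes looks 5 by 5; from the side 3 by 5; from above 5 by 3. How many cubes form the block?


Orthographic views of a solid rectangular block:
Front view 5 x 5 -> length = 5, height = 5
Side view 3 x 5 -> width = 3, height = 5 (consistent)
Top view 5 x 3 -> confirms length = 5, width = 3
The block is 5 x 3 x 5.
Total unit cubes = 5 * 3 * 5 = 75
75 unit cubes


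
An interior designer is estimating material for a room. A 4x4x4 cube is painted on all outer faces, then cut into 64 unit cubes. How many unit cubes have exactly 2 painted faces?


Large cube: 4 x 4 x 4, cut into unit cubes.
n = 4, so n - 2 = 2
Cubes with 2 painted faces lie along the edges, excluding corners.
A cube has 12 edges; each contributes (n - 2) = 2 such cubes.
Count = 12 * 2 = 24
24 unit cubes


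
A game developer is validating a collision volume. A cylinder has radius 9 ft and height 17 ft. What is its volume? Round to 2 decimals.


Shape: cylinder
Radius r = 9 ft, Height h = 17 ft
Formula: V = pi * r^2 * h
r^2 = 81
V = pi * 81 * 17
V = 1377 * pi
V = 4325.97
4325.97 ft^3


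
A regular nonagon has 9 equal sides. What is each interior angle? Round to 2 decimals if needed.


Shape: regular nonagon (9 sides)
Formula: interior angle = (n - 2) * 180 / n
(n - 2) = 7
(n - 2) * 180 = 1260
angle = 1260 / 9
angle = 140
140 degrees


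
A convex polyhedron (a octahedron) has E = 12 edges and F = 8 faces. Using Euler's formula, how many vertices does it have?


Polyhedron: octahedron
Euler's formula for convex polyhedra: V - E + F = 2
Given: E = 12 edges and F = 8 faces
Solve for V:
V = 2 + E - F = 2 + 12 - 8 = 6
6 vertices


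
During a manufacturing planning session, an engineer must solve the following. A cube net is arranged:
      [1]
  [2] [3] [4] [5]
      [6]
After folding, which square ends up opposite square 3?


Net: cross layout. Take square 3 as the base (bottom).
Fold the four squares in the horizontal row up around 3: 2 -> left, 4 -> right, 5 wraps to the top.
Fold 1 and 6 up from 3: 1 -> back, 6 -> front.
Opposite pairs are therefore: (1, 6), (2, 4), (3, 5).
Face 3 is opposite face 5.
face 5


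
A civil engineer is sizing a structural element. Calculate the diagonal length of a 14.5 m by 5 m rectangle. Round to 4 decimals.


Shape: rectangle (diagonal via Pythagoras)
Sides: 14.5 m and 5 m
Formula: d = sqrt(l^2 + w^2)
l^2 = 210.25, w^2 = 25
l^2 + w^2 = 235.25
d = sqrt(235.25)
d = 15.3379
15.3379 m


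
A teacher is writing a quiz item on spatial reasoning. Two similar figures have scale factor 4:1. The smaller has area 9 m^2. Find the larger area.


Linear scale factor k = 4
Original area = 9 m^2
Rule: under a linear scaling by k, areas scale by k^2.
k^2 = 4^2 = 16
New area = 9 * 16
New area = 144
144 m^2


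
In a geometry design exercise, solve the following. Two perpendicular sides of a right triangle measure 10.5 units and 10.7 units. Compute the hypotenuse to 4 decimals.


Shape: right triangle
Legs a = 10.5 units, b = 10.7 units
Formula: c = sqrt(a^2 + b^2)
a^2 = 110.25, b^2 = 114.49
a^2 + b^2 = 224.74
c = sqrt(224.74)
c = 14.9913
14.9913 units


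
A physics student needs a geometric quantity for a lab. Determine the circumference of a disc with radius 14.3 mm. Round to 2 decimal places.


Shape: circle
Radius r = 14.3 mm
Formula: C = 2 * pi * r
C = 2 * pi * 14.3
C = 28.6 * pi
C = 89.85
89.85 mm


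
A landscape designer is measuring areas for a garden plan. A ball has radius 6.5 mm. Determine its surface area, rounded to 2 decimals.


Shape: sphere
Radius r = 6.5 mm
Formula: SA = 4 * pi * r^2
r^2 = 42.25
SA = 4 * pi * 42.25
SA = 169 * pi
SA = 530.93
530.93 mm^2


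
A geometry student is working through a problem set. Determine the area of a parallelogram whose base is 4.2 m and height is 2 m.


Shape: parallelogram
Base b = 4.2 m, Height h = 2 m
Formula: A = b * h
A = 4.2 * 2
A = 8.4
8.4 m^2


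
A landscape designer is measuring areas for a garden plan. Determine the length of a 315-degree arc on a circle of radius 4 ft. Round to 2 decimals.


Shape: circular arc
Radius r = 4 ft, Angle = 315 degrees
Formula: L = (angle/360) * 2 * pi * r
2 * pi * r = 8 * pi
L = (315/360) * 8 * pi
L = 7 * pi
L = 21.99
21.99 ft


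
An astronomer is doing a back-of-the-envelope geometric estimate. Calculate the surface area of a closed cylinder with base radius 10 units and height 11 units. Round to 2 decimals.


Shape: closed cylinder
Radius r = 10 units, Height h = 11 units
Formula: SA = 2*pi*r^2 + 2*pi*r*h = 2*pi*r*(r + h)
r + h = 21
2 * r * (r + h) = 2 * 10 * 21 = 420
SA = 420 * pi
SA = 1319.47
1319.47 units^2


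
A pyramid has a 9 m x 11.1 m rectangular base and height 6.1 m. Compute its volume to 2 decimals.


Shape: rectangular pyramid
Base: 9 m x 11.1 m, Height h = 6.1 m
Formula: V = (1/3) * base_area * h
base_area = 9 * 11.1 = 99.9
base_area * h = 99.9 * 6.1 = 609.39
V = 609.39 / 3
V = 203.13
203.13 m^3


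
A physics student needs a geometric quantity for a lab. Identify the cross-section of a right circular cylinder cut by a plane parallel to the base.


Solid: right circular cylinder
Cutting plane: parallel to the base
Visualize the intersection of the plane with the solid's surface.
The boundary of the cut region is a circle.
circle


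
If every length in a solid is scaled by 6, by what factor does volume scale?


Linear scale factor k = 6
Rule: under a linear scaling by k, volumes scale by k^3.
k^3 = 6 * 6 * 6
k^3 = 36 * 6
k^3 = 216
Volume scales by a factor of 216.
216 (dimensionless)


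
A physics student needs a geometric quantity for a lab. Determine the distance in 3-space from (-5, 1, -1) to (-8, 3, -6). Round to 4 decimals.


3D distance between two points
P1 = (-5, 1, -1), P2 = (-8, 3, -6)
Formula: d = sqrt((x2-x1)^2 + (y2-y1)^2 + (z2-z1)^2)
dx = -8 - -5 = -3
dy = 3 - 1 = 2
dz = -6 - -1 = -5
dx^2 + dy^2 + dz^2 = 9 + 4 + 25 = 38
d = sqrt(38)
d = 6.1644
6.1644 units


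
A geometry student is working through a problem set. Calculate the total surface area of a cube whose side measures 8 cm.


Shape: cube
Side s = 8 cm
A cube has 6 square faces.
Formula: SA = 6 * s^2
s^2 = 64
SA = 6 * 64
SA = 384
384 cm^2


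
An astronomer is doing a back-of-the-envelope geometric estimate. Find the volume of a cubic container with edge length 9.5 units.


Shape: cube
Side s = 9.5 units
Formula: V = s^3
V = 9.5 * 9.5 * 9.5
V = 90.25 * 9.5
V = 857.375
857.375 units^3


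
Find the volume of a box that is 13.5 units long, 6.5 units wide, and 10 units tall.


Shape: rectangular prism
l = 13.5 units, w = 6.5 units, h = 10 units
Formula: V = l * w * h
V = 13.5 * 6.5 * 10
V = 87.75 * 10
V = 877.5
877.5 units^3


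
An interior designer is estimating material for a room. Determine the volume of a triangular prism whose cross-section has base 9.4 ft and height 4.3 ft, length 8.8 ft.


Shape: triangular prism
Triangle base = 9.4 ft, triangle height = 4.3 ft, prism length L = 8.8 ft
Formula: V = (1/2 * b * h_tri) * L
Cross-section area = 0.5 * 9.4 * 4.3 = 20.21
V = 20.21 * 8.8
V = 177.848
177.848 ft^3


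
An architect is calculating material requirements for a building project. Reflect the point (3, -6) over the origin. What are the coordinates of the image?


Transformation: reflection
Original point: (3, -6)
Rule for reflection through the origin: (x, y) -> (-x, -y)
Apply: (3, -6) -> (-3, 6)
(-3, 6)


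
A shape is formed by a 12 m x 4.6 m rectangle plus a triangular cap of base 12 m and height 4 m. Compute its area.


Composite shape: rectangle + triangle
Rectangle area = 12 * 4.6 = 55.2
Triangle area = 0.5 * 12 * 4 = 24
Total = 55.2 + 24
Total = 79.2
79.2 m^2


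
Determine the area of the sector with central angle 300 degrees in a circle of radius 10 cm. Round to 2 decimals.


Shape: circular sector
Radius r = 10 cm, Angle = 300 degrees
Formula: A = (angle/360) * pi * r^2
r^2 = 100
Fraction of circle = 300/360
A = (300/360) * pi * 100
A = 83.333333 * pi
A = 261.8
261.8 cm^2


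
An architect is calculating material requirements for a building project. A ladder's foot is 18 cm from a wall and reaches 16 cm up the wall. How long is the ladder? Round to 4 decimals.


Shape: right triangle
Legs a = 18 cm, b = 16 cm
Formula: c = sqrt(a^2 + b^2)
a^2 = 324, b^2 = 256
a^2 + b^2 = 580
c = sqrt(580)
c = 24.0832
24.0832 cm


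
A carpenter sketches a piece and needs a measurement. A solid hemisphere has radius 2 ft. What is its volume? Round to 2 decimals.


Shape: hemisphere (half of a sphere)
Radius r = 2 ft
Formula: V = (1/2) * (4/3) * pi * r^3 = (2/3) * pi * r^3
r^3 = 8
(2/3) * 8 = 5.333333
V = 5.333333 * pi
V = 16.76
16.76 ft^3


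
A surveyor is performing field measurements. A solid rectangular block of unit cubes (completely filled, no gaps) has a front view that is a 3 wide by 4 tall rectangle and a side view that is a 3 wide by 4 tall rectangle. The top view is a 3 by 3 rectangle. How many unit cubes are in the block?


Orthographic views of a solid rectangular block:
Front view 3 x 4 -> length = 3, height = 4
Side view 3 x 4 -> width = 3, height = 4 (consistent)
Top view 3 x 3 -> confirms length = 3, width = 3
The block is 3 x 3 x 4.
Total unit cubes = 3 * 3 * 4 = 36
36 unit cubes


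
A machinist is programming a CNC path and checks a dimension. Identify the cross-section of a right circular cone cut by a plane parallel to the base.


Solid: right circular cone
Cutting plane: parallel to the base
Visualize the intersection of the plane with the solid's surface.
The boundary of the cut region is a circle.
circle


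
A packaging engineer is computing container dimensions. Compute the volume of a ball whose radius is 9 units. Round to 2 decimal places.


Shape: sphere
Radius r = 9 units
Formula: V = (4/3) * pi * r^3
r^3 = 729
(4/3) * 729 = 972
V = 972 * pi
V = 3053.63
3053.63 units^3


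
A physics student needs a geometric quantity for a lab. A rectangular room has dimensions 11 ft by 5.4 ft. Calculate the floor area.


Shape: rectangle
Length l = 11 ft, Width w = 5.4 ft
Formula: A = l * w
A = 11 * 5.4
A = 59.4
59.4 ft^2


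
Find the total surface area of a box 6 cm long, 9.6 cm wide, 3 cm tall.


Shape: rectangular prism
l = 6 cm, w = 9.6 cm, h = 3 cm
Formula: SA = 2(lw + lh + wh)
lw = 57.6, lh = 18, wh = 28.8
lw + lh + wh = 104.4
SA = 2 * 104.4
SA = 208.8
208.8 cm^2


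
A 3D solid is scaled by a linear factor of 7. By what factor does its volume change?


Linear scale factor k = 7
Rule: under a linear scaling by k, volumes scale by k^3.
k^3 = 7 * 7 * 7
k^3 = 49 * 7
k^3 = 343
Volume scales by a factor of 343.
343 (dimensionless)


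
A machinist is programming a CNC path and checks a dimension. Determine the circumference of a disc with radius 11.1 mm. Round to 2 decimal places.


Shape: circle
Radius r = 11.1 mm
Formula: C = 2 * pi * r
C = 2 * pi * 11.1
C = 22.2 * pi
C = 69.74
69.74 mm


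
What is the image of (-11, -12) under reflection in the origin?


Transformation: reflection
Original point: (-11, -12)
Rule for reflection through the origin: (x, y) -> (-x, -y)
Apply: (-11, -12) -> (11, 12)
(11, 12)


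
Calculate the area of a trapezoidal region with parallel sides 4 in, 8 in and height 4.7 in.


Shape: trapezoid
Parallel sides a = 4 in, b = 8 in; Height h = 4.7 in
Formula: A = (a + b) * h / 2
a + b = 4 + 8 = 12
A = 12 * 4.7 / 2
A = 56.4 / 2
A = 28.2
28.2 in^2


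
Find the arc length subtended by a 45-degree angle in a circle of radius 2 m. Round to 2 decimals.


Shape: circular arc
Radius r = 2 m, Angle = 45 degrees
Formula: L = (angle/360) * 2 * pi * r
2 * pi * r = 4 * pi
L = (45/360) * 4 * pi
L = 0.5 * pi
L = 1.57
1.57 m


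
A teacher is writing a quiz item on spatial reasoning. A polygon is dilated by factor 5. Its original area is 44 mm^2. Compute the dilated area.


Linear scale factor k = 5
Original area = 44 mm^2
Rule: under a linear scaling by k, areas scale by k^2.
k^2 = 5^2 = 25
New area = 44 * 25
New area = 1100
1100 mm^2


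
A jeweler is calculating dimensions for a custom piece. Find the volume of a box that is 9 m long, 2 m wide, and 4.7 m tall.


Shape: rectangular prism
l = 9 m, w = 2 m, h = 4.7 m
Formula: V = l * w * h
V = 9 * 2 * 4.7
V = 18 * 4.7
V = 84.6
84.6 m^3


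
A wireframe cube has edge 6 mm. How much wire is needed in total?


Shape: cube
Side s = 6 mm
A cube has 12 edges, all equal.
Formula: total edge length = 12 * s
Total = 12 * 6
Total = 72
72 mm


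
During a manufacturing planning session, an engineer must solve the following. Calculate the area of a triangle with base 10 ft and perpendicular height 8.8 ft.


Shape: triangle
Base b = 10 ft, Height h = 8.8 ft
Formula: A = (1/2) * b * h
A = 0.5 * 10 * 8.8
A = 0.5 * 88
A = 44
44 ft^2


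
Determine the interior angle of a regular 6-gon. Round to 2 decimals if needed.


Shape: regular hexagon (6 sides)
Formula: interior angle = (n - 2) * 180 / n
(n - 2) = 4
(n - 2) * 180 = 720
angle = 720 / 6
angle = 120
120 degrees


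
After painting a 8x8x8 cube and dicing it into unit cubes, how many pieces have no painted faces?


Large cube: 8 x 8 x 8, cut into unit cubes.
n = 8, so n - 2 = 6
Unpainted cubes form the interior (n - 2)^3 block.
(n - 2)^3 = 6^3 = 216
216 unit cubes


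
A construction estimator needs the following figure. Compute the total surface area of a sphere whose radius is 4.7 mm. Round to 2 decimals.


Shape: sphere
Radius r = 4.7 mm
Formula: SA = 4 * pi * r^2
r^2 = 22.09
SA = 4 * pi * 22.09
SA = 88.36 * pi
SA = 277.59
277.59 mm^2


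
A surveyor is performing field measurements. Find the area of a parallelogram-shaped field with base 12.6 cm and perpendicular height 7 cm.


Shape: parallelogram
Base b = 12.6 cm, Height h = 7 cm
Formula: A = b * h
A = 12.6 * 7
A = 88.2
88.2 cm^2


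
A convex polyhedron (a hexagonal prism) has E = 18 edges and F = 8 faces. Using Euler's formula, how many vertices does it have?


Polyhedron: hexagonal prism
Euler's formula for convex polyhedra: V - E + F = 2
Given: E = 18 edges and F = 8 faces
Solve for V:
V = 2 + E - F = 2 + 18 - 8 = 12
12 vertices


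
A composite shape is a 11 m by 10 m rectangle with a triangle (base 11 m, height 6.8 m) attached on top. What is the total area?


Composite shape: rectangle + triangle
Rectangle area = 11 * 10 = 110
Triangle area = 0.5 * 11 * 6.8 = 37.4
Total = 110 + 37.4
Total = 147.4
147.4 m^2


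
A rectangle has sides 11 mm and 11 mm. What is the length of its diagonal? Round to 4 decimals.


Shape: rectangle (diagonal via Pythagoras)
Sides: 11 mm and 11 mm
Formula: d = sqrt(l^2 + w^2)
l^2 = 121, w^2 = 121
l^2 + w^2 = 242
d = sqrt(242)
d = 15.5563
15.5563 mm


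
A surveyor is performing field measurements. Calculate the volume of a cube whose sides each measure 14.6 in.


Shape: cube
Side s = 14.6 in
Formula: V = s^3
V = 14.6 * 14.6 * 14.6
V = 213.16 * 14.6
V = 3112.136
3112.136 in^3


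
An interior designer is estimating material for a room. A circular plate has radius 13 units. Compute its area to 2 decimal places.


Shape: circle
Radius r = 13 units
Formula: A = pi * r^2
r^2 = 13^2 = 169
A = pi * 169
A = 530.93
530.93 units^2


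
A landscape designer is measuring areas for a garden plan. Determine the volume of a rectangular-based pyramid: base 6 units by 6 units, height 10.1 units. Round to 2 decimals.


Shape: rectangular pyramid
Base: 6 units x 6 units, Height h = 10.1 units
Formula: V = (1/3) * base_area * h
base_area = 6 * 6 = 36
base_area * h = 36 * 10.1 = 363.6
V = 363.6 / 3
V = 121.2
121.2 units^3


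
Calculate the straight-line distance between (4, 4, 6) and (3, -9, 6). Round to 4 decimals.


3D distance between two points
P1 = (4, 4, 6), P2 = (3, -9, 6)
Formula: d = sqrt((x2-x1)^2 + (y2-y1)^2 + (z2-z1)^2)
dx = 3 - 4 = -1
dy = -9 - 4 = -13
dz = 6 - 6 = 0
dx^2 + dy^2 + dz^2 = 1 + 169 + 0 = 170
d = sqrt(170)
d = 13.0384
13.0384 units


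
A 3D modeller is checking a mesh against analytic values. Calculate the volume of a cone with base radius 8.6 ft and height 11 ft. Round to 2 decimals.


Shape: cone
Radius r = 8.6 ft, Height h = 11 ft
Formula: V = (1/3) * pi * r^2 * h
r^2 = 73.96
pi * r^2 * h = pi * 73.96 * 11 = 813.56 * pi
V = 813.56 * pi / 3
V = 851.96
851.96 ft^3


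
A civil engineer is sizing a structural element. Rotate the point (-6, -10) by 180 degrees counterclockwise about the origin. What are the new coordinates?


Transformation: rotation about the origin
Original point: (-6, -10)
Rule for 180 deg: (x, y) -> (-x, -y)
Apply: (-6, -10) -> (6, 10)
(6, 10)


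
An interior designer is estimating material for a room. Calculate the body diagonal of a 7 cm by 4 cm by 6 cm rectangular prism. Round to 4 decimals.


Shape: rectangular box (space diagonal)
l = 7 cm, w = 4 cm, h = 6 cm
Visualize: the diagonal of the base, then a right triangle with that diagonal and the height.
Formula: d = sqrt(l^2 + w^2 + h^2)
l^2 + w^2 + h^2 = 49 + 16 + 36 = 101
d = sqrt(101)
d = 10.0499
10.0499 cm


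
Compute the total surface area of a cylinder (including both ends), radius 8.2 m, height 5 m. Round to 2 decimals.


Shape: closed cylinder
Radius r = 8.2 m, Height h = 5 m
Formula: SA = 2*pi*r^2 + 2*pi*r*h = 2*pi*r*(r + h)
r + h = 13.2
2 * r * (r + h) = 2 * 8.2 * 13.2 = 216.48
SA = 216.48 * pi
SA = 680.09
680.09 m^2


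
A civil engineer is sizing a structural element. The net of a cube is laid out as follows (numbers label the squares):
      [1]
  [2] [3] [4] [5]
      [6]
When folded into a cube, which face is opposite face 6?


Net: cross layout. Take square 3 as the base (bottom).
Fold the four squares in the horizontal row up around 3: 2 -> left, 4 -> right, 5 wraps to the top.
Fold 1 and 6 up from 3: 1 -> back, 6 -> front.
Opposite pairs are therefore: (1, 6), (2, 4), (3, 5).
Face 6 is opposite face 1.
face 1


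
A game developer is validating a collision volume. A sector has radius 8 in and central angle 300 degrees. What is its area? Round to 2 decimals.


Shape: circular sector
Radius r = 8 in, Angle = 300 degrees
Formula: A = (angle/360) * pi * r^2
r^2 = 64
Fraction of circle = 300/360
A = (300/360) * pi * 64
A = 53.333333 * pi
A = 167.55
167.55 in^2


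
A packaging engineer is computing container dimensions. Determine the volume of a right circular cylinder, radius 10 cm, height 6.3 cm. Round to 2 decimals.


Shape: cylinder
Radius r = 10 cm, Height h = 6.3 cm
Formula: V = pi * r^2 * h
r^2 = 100
V = pi * 100 * 6.3
V = 630 * pi
V = 1979.2
1979.2 cm^3


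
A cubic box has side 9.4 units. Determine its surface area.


Shape: cube
Side s = 9.4 units
A cube has 6 square faces.
Formula: SA = 6 * s^2
s^2 = 88.36
SA = 6 * 88.36
SA = 530.16
530.16 units^2


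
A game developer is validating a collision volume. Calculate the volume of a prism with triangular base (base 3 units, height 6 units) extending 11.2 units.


Shape: triangular prism
Triangle base = 3 units, triangle height = 6 units, prism length L = 11.2 units
Formula: V = (1/2 * b * h_tri) * L
Cross-section area = 0.5 * 3 * 6 = 9
V = 9 * 11.2
V = 100.8
100.8 units^3


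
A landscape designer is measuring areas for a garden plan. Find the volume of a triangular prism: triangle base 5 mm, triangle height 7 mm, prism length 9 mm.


Shape: triangular prism
Triangle base = 5 mm, triangle height = 7 mm, prism length L = 9 mm
Formula: V = (1/2 * b * h_tri) * L
Cross-section area = 0.5 * 5 * 7 = 17.5
V = 17.5 * 9
V = 157.5
157.5 mm^3


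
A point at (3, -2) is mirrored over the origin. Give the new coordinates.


Transformation: reflection
Original point: (3, -2)
Rule for reflection through the origin: (x, y) -> (-x, -y)
Apply: (3, -2) -> (-3, 2)
(-3, 2)


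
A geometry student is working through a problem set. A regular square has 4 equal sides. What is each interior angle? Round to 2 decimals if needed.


Shape: regular square (4 sides)
Formula: interior angle = (n - 2) * 180 / n
(n - 2) = 2
(n - 2) * 180 = 360
angle = 360 / 4
angle = 90
90 degrees


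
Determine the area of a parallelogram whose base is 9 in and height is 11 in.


Shape: parallelogram
Base b = 9 in, Height h = 11 in
Formula: A = b * h
A = 9 * 11
A = 99
99 in^2


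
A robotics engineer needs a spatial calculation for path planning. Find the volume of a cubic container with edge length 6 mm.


Shape: cube
Side s = 6 mm
Formula: V = s^3
V = 6 * 6 * 6
V = 36 * 6
V = 216
216 mm^3


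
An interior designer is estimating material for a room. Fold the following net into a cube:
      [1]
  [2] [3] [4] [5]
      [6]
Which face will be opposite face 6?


Net: cross layout. Take square 3 as the base (bottom).
Fold the four squares in the horizontal row up around 3: 2 -> left, 4 -> right, 5 wraps to the top.
Fold 1 and 6 up from 3: 1 -> back, 6 -> front.
Opposite pairs are therefore: (1, 6), (2, 4), (3, 5).
Face 6 is opposite face 1.
face 1


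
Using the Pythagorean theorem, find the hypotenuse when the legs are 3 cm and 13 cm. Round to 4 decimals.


Shape: right triangle
Legs a = 3 cm, b = 13 cm
Formula: c = sqrt(a^2 + b^2)
a^2 = 9, b^2 = 169
a^2 + b^2 = 178
c = sqrt(178)
c = 13.3417
13.3417 cm


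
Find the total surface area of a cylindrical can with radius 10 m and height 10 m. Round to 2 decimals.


Shape: closed cylinder
Radius r = 10 m, Height h = 10 m
Formula: SA = 2*pi*r^2 + 2*pi*r*h = 2*pi*r*(r + h)
r + h = 20
2 * r * (r + h) = 2 * 10 * 20 = 400
SA = 400 * pi
SA = 1256.64
1256.64 m^2


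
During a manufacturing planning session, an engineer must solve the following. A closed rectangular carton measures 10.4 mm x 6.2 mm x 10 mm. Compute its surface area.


Shape: rectangular prism
l = 10.4 mm, w = 6.2 mm, h = 10 mm
Formula: SA = 2(lw + lh + wh)
lw = 64.48, lh = 104, wh = 62
lw + lh + wh = 230.48
SA = 2 * 230.48
SA = 460.96
460.96 mm^2


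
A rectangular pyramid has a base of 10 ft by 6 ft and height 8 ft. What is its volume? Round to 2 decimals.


Shape: rectangular pyramid
Base: 10 ft x 6 ft, Height h = 8 ft
Formula: V = (1/3) * base_area * h
base_area = 10 * 6 = 60
base_area * h = 60 * 8 = 480
V = 480 / 3
V = 160
160 ft^3


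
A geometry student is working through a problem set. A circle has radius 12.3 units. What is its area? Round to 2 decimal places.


Shape: circle
Radius r = 12.3 units
Formula: A = pi * r^2
r^2 = 12.3^2 = 151.29
A = pi * 151.29
A = 475.29
475.29 units^2


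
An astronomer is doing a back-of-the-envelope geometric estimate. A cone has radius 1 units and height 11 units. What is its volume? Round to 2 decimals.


Shape: cone
Radius r = 1 units, Height h = 11 units
Formula: V = (1/3) * pi * r^2 * h
r^2 = 1
pi * r^2 * h = pi * 1 * 11 = 11 * pi
V = 11 * pi / 3
V = 11.52
11.52 units^3


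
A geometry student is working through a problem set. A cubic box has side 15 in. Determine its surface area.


Shape: cube
Side s = 15 in
A cube has 6 square faces.
Formula: SA = 6 * s^2
s^2 = 225
SA = 6 * 225
SA = 1350
1350 in^2


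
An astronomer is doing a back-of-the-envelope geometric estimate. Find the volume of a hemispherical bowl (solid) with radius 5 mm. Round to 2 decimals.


Shape: hemisphere (half of a sphere)
Radius r = 5 mm
Formula: V = (1/2) * (4/3) * pi * r^3 = (2/3) * pi * r^3
r^3 = 125
(2/3) * 125 = 83.333333
V = 83.333333 * pi
V = 261.8
261.8 mm^3


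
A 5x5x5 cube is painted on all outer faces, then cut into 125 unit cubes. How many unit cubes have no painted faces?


Large cube: 5 x 5 x 5, cut into unit cubes.
n = 5, so n - 2 = 3
Unpainted cubes form the interior (n - 2)^3 block.
(n - 2)^3 = 3^3 = 27
27 unit cubes


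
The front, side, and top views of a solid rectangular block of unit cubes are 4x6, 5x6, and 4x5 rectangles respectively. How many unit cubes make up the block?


Orthographic views of a solid rectangular block:
Front view 4 x 6 -> length = 4, height = 6
Side view 5 x 6 -> width = 5, height = 6 (consistent)
Top view 4 x 5 -> confirms length = 4, width = 5
The block is 4 x 5 x 6.
Total unit cubes = 4 * 5 * 6 = 120
120 unit cubes


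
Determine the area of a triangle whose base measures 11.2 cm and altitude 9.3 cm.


Shape: triangle
Base b = 11.2 cm, Height h = 9.3 cm
Formula: A = (1/2) * b * h
A = 0.5 * 11.2 * 9.3
A = 0.5 * 104.16
A = 52.08
52.08 cm^2


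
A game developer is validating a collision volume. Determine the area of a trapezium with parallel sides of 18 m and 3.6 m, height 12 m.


Shape: trapezoid
Parallel sides a = 18 m, b = 3.6 m; Height h = 12 m
Formula: A = (a + b) * h / 2
a + b = 18 + 3.6 = 21.6
A = 21.6 * 12 / 2
A = 259.2 / 2
A = 129.6
129.6 m^2


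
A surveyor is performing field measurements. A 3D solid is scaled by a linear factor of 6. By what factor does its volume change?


Linear scale factor k = 6
Rule: under a linear scaling by k, volumes scale by k^3.
k^3 = 6 * 6 * 6
k^3 = 36 * 6
k^3 = 216
Volume scales by a factor of 216.
216 (dimensionless)


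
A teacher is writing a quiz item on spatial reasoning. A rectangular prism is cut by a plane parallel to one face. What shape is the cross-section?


Solid: rectangular prism
Cutting plane: parallel to one face
Visualize the intersection of the plane with the solid's surface.
The boundary of the cut region is a rectangle.
rectangle


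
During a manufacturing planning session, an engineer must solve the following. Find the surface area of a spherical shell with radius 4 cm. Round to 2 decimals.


Shape: sphere
Radius r = 4 cm
Formula: SA = 4 * pi * r^2
r^2 = 16
SA = 4 * pi * 16
SA = 64 * pi
SA = 201.06
201.06 cm^2


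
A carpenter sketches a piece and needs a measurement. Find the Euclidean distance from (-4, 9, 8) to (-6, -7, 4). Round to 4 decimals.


3D distance between two points
P1 = (-4, 9, 8), P2 = (-6, -7, 4)
Formula: d = sqrt((x2-x1)^2 + (y2-y1)^2 + (z2-z1)^2)
dx = -6 - -4 = -2
dy = -7 - 9 = -16
dz = 4 - 8 = -4
dx^2 + dy^2 + dz^2 = 4 + 256 + 16 = 276
d = sqrt(276)
d = 16.6132
16.6132 units


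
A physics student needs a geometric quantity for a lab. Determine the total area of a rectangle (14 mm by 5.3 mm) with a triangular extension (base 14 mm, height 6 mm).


Composite shape: rectangle + triangle
Rectangle area = 14 * 5.3 = 74.2
Triangle area = 0.5 * 14 * 6 = 42
Total = 74.2 + 42
Total = 116.2
116.2 mm^2


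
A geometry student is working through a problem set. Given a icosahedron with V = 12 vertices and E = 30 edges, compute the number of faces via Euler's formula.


Polyhedron: icosahedron
Euler's formula for convex polyhedra: V - E + F = 2
Given: V = 12 vertices and E = 30 edges
Solve for F:
F = 2 + E - V = 2 + 30 - 12 = 20
20 faces


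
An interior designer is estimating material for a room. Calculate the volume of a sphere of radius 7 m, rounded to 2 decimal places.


Shape: sphere
Radius r = 7 m
Formula: V = (4/3) * pi * r^3
r^3 = 343
(4/3) * 343 = 457.333333
V = 457.333333 * pi
V = 1436.76
1436.76 m^3


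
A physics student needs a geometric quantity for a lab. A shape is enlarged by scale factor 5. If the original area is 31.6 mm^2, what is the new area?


Linear scale factor k = 5
Original area = 31.6 mm^2
Rule: under a linear scaling by k, areas scale by k^2.
k^2 = 5^2 = 25
New area = 31.6 * 25
New area = 790
790 mm^2


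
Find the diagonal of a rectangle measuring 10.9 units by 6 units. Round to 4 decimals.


Shape: rectangle (diagonal via Pythagoras)
Sides: 10.9 units and 6 units
Formula: d = sqrt(l^2 + w^2)
l^2 = 118.81, w^2 = 36
l^2 + w^2 = 154.81
d = sqrt(154.81)
d = 12.4423
12.4423 units


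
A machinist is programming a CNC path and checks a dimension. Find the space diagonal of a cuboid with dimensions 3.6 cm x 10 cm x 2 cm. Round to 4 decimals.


Shape: rectangular box (space diagonal)
l = 3.6 cm, w = 10 cm, h = 2 cm
Visualize: the diagonal of the base, then a right triangle with that diagonal and the height.
Formula: d = sqrt(l^2 + w^2 + h^2)
l^2 + w^2 + h^2 = 12.96 + 100 + 4 = 116.96
d = sqrt(116.96)
d = 10.8148
10.8148 cm


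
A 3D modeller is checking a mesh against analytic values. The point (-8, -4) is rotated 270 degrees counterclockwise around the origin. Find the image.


Transformation: rotation about the origin
Original point: (-8, -4)
Rule for 270 deg counterclockwise: (x, y) -> (y, -x)
Apply: (-8, -4) -> (-4, 8)
(-4, 8)


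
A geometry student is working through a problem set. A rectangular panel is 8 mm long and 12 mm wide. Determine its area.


Shape: rectangle
Length l = 8 mm, Width w = 12 mm
Formula: A = l * w
A = 8 * 12
A = 96
96 mm^2


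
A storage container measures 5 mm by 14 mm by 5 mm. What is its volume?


Shape: rectangular prism
l = 5 mm, w = 14 mm, h = 5 mm
Formula: V = l * w * h
V = 5 * 14 * 5
V = 70 * 5
V = 350
350 mm^3


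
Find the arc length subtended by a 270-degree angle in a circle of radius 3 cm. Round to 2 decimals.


Shape: circular arc
Radius r = 3 cm, Angle = 270 degrees
Formula: L = (angle/360) * 2 * pi * r
2 * pi * r = 6 * pi
L = (270/360) * 6 * pi
L = 4.5 * pi
L = 14.14
14.14 cm


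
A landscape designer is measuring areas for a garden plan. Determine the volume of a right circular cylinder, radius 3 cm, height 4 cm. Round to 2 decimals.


Shape: cylinder
Radius r = 3 cm, Height h = 4 cm
Formula: V = pi * r^2 * h
r^2 = 9
V = pi * 9 * 4
V = 36 * pi
V = 113.1
113.1 cm^3


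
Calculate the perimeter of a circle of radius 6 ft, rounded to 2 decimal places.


Shape: circle
Radius r = 6 ft
Formula: C = 2 * pi * r
C = 2 * pi * 6
C = 12 * pi
C = 37.7
37.7 ft


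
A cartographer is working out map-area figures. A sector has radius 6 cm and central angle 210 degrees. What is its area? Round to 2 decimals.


Shape: circular sector
Radius r = 6 cm, Angle = 210 degrees
Formula: A = (angle/360) * pi * r^2
r^2 = 36
Fraction of circle = 210/360
A = (210/360) * pi * 36
A = 21 * pi
A = 65.97
65.97 cm^2


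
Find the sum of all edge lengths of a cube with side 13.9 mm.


Shape: cube
Side s = 13.9 mm
A cube has 12 edges, all equal.
Formula: total edge length = 12 * s
Total = 12 * 13.9
Total = 166.8
166.8 mm


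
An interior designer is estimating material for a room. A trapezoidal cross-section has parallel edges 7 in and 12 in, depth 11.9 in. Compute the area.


Shape: trapezoid
Parallel sides a = 7 in, b = 12 in; Height h = 11.9 in
Formula: A = (a + b) * h / 2
a + b = 7 + 12 = 19
A = 19 * 11.9 / 2
A = 226.1 / 2
A = 113.05
113.05 in^2


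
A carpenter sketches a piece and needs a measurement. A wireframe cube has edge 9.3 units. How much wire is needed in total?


Shape: cube
Side s = 9.3 units
A cube has 12 edges, all equal.
Formula: total edge length = 12 * s
Total = 12 * 9.3
Total = 111.6
111.6 units


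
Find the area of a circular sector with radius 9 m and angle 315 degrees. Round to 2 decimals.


Shape: circular sector
Radius r = 9 m, Angle = 315 degrees
Formula: A = (angle/360) * pi * r^2
r^2 = 81
Fraction of circle = 315/360
A = (315/360) * pi * 81
A = 70.875 * pi
A = 222.66
222.66 m^2


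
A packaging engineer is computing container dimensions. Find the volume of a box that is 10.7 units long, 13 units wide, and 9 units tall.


Shape: rectangular prism
l = 10.7 units, w = 13 units, h = 9 units
Formula: V = l * w * h
V = 10.7 * 13 * 9
V = 139.1 * 9
V = 1251.9
1251.9 units^3


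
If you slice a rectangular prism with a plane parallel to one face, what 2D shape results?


Solid: rectangular prism
Cutting plane: parallel to one face
Visualize the intersection of the plane with the solid's surface.
The boundary of the cut region is a rectangle.
rectangle


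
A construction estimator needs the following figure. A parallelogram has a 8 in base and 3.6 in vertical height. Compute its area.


Shape: parallelogram
Base b = 8 in, Height h = 3.6 in
Formula: A = b * h
A = 8 * 3.6
A = 28.8
28.8 in^2


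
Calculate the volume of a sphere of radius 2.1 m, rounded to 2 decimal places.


Shape: sphere
Radius r = 2.1 m
Formula: V = (4/3) * pi * r^3
r^3 = 9.261
(4/3) * 9.261 = 12.348
V = 12.348 * pi
V = 38.79
38.79 m^3


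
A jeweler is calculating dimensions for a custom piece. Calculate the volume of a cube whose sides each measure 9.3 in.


Shape: cube
Side s = 9.3 in
Formula: V = s^3
V = 9.3 * 9.3 * 9.3
V = 86.49 * 9.3
V = 804.357
804.357 in^3


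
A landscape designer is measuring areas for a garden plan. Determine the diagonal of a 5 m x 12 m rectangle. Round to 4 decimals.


Shape: rectangle (diagonal via Pythagoras)
Sides: 5 m and 12 m
Formula: d = sqrt(l^2 + w^2)
l^2 = 25, w^2 = 144
l^2 + w^2 = 169
d = sqrt(169)
d = 13.0
13 m
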